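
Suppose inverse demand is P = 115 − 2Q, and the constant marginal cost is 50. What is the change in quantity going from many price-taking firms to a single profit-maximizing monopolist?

Q falls by 16.25

Under competition P = MC = 50, so Q = (115 − 50)/2 = 32.5.
A monopolist chooses Q where MR = MC. MR = 115 − 4Q; setting this equal to 50 gives Q = 16.25 and P = 82.5.
Change in quantity: 16.25 − 32.5 = −16.25.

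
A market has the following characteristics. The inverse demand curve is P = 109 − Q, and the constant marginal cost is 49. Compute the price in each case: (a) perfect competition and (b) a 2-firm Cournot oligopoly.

Under competition P = MC = 49, so Q = (109 − 49)/1 = 60.
Cournot with 2 identical firms: the symmetric best-response condition is 109 − 3q = 49. Each firm produces q = 20, total output Q = 40, price P = 69.

Competition: P = 49; Cournot: P = 69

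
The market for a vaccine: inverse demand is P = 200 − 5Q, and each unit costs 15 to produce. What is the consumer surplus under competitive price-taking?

Under competition P = MC = 15, so Q = (200 − 15)/5 = 37.
CS = ½·(200 − 15)·37 = 3422.5.

CS = 3422.5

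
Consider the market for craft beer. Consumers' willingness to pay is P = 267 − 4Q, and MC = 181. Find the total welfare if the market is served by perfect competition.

TS = 924.5

Under competition P = MC = 181, so Q = (267 − 181)/4 = 21.5.
CS = ½·(267 − 181)·21.5 = 924.5; PS = (181 − 181)·21.5 = 0; TS = 924.5.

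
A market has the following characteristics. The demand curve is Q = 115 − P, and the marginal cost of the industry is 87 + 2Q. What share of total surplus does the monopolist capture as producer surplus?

Inverting demand: P = 115 − Q.
Monopoly sets MR = MC: 115 − 2Q = 87 + 2Q ⇒ Q = 7, P = 115 − 7 = 108.
CS = ½·(115 − 108)·7 = 24.5.
PS = P·Q − VC(Q) = 108·7 − (87·7 + ½·2·7²) = 98.
Share captured = PS/TS = 98/122.5 = 0.8.

PS/TS = 0.8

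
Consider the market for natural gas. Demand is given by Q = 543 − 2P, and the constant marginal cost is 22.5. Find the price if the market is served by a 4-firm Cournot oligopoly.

P = 72.3

Inverting demand: P = 271.5 − 0.5Q.
Cournot with 4 identical firms: the symmetric best-response condition is 271.5 − 2.5q = 22.5. Each firm produces q = 99.6, total output Q = 398.4, price P = 72.3.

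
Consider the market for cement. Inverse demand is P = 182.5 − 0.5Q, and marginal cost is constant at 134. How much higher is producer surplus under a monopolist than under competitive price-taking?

Perfect competition: P = MC = 134, so 182.5 − 0.5Q = 134 and Q = 97.
PS = (134 − 134)·97 = 0.
Monopoly sets MR = MC: 182.5 − Q = 134 ⇒ Q = 48.5, P = 182.5 − 0.5·48.5 = 158.25.
PS = (158.25 − 134)·48.5 = 1176.125.
Change in producer surplus: 1176.125 − 0 = 1176.125.

Producer surplus rises by 1176.125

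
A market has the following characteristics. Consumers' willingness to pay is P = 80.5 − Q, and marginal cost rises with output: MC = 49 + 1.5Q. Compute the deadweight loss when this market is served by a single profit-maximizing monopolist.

Competitive equilibrium sets price equal to marginal cost: 80.5 − Q = 49 + 1.5Q, so Q = 12.6 and P = 67.9.
The monopolist equates marginal revenue to marginal cost: 80.5 − 2Q = 49 + 1.5Q, so Q = 9. From demand, P = 71.5.
CS = ½·(80.5 − 67.9)·12.6 = 79.38; PS = (67.9·12.6 − 49·12.6 − ½·1.5·12.6²) = 119.07; TS = 198.45.
CS = ½·(80.5 − 71.5)·9 = 40.5; PS = (71.5·9 − 49·9 − ½·1.5·9²) = 141.75; TS = 182.25.
DWL = 198.45 − 182.25 = 16.2.

DWL = 16.2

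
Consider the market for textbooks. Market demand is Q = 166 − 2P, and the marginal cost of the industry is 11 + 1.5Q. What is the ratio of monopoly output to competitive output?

Inverting demand: P = 83 − 0.5Q.
A monopolist chooses Q where MR = MC. MR = 83 − Q; setting this equal to 11 + 1.5Q gives Q = 28.8 and P = 68.6.
Competitive equilibrium sets price equal to marginal cost: 83 − 0.5Q = 11 + 1.5Q, so Q = 36 and P = 65.
Ratio Q_m/Q_c = 28.8/36 = 0.8.

Q_m/Q_c = 0.8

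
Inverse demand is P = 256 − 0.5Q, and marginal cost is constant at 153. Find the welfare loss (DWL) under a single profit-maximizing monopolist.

Competitive firms price at marginal cost: P = 153, giving Q = 206.
Monopoly sets MR = MC: 256 − Q = 153 ⇒ Q = 103, P = 256 − 0.5·103 = 204.5.
DWL is the triangle between Q = 103 and Q = 206: ½·(206 − 103)·(204.5 − 153) = 2652.25.

DWL = 2652.25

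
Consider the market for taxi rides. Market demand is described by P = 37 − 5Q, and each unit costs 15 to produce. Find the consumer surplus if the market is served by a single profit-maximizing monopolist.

The monopolist equates marginal revenue to marginal cost: 37 − 10Q = 15, so Q = 2.2. From demand, P = 26.
CS = ½·(37 − 26)·2.2 = 12.1.

CS = 12.1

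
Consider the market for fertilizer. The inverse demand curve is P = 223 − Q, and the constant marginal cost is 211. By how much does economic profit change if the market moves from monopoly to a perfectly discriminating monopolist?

π rises by 36

The monopolist equates marginal revenue to marginal cost: 223 − 2Q = 211, so Q = 6. From demand, P = 217.
Profit = (217 − 211)·6 = 36.
Under first-degree price discrimination the firm charges each unit its demand price and produces up to where P = MC, i.e. Q = 12. Consumer surplus is zero; producer surplus equals total surplus.
PS equals the full surplus area, 72. Profit = 72 = 72.
Change in economic profit: 72 − 36 = 36.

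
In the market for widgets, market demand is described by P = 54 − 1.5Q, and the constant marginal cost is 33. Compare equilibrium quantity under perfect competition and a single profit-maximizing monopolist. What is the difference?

Under competition P = MC = 33, so Q = (54 − 33)/1.5 = 14.
Monopoly sets MR = MC: 54 − 3Q = 33 ⇒ Q = 7, P = 54 − 1.5·7 = 43.5.
Change in equilibrium quantity: 7 − 14 = −7.

Q falls by 7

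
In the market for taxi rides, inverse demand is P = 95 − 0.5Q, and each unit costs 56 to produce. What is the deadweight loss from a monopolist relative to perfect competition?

Perfect competition: P = MC = 56, so 95 − 0.5Q = 56 and Q = 78.
The monopolist equates marginal revenue to marginal cost: 95 − Q = 56, so Q = 39. From demand, P = 75.5.
DWL is the triangle between Q = 39 and Q = 78: ½·(78 − 39)·(75.5 − 56) = 380.25.

DWL = 380.25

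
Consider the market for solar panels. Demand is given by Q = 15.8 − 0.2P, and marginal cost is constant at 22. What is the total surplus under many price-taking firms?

Inverting demand: P = 79 − 5Q.
Under competition P = MC = 22, so Q = (79 − 22)/5 = 11.4.
CS = ½·(79 − 22)·11.4 = 324.9; PS = (22 − 22)·11.4 = 0; TS = 324.9.

TS = 324.9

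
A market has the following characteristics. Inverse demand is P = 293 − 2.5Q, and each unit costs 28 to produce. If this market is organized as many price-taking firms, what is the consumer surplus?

Under competition P = MC = 28, so Q = (293 − 28)/2.5 = 106.
CS = ½·(293 − 28)·106 = 14045.

CS = 14045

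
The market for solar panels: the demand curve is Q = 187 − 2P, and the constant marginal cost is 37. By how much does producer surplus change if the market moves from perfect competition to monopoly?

Inverting demand: P = 93.5 − 0.5Q.
Under competition P = MC = 37, so Q = (93.5 − 37)/0.5 = 113.
PS = (37 − 37)·113 = 0.
The monopolist equates marginal revenue to marginal cost: 93.5 − Q = 37, so Q = 56.5. From demand, P = 65.25.
PS = (65.25 − 37)·56.5 = 1596.125.
Change in producer surplus: 1596.125 − 0 = 1596.125.

PS rises by 1596.125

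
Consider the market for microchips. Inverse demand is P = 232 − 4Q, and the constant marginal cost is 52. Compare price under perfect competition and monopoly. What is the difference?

Competitive firms price at marginal cost: P = 52, giving Q = 45.
A monopolist chooses Q where MR = MC. MR = 232 − 8Q; setting this equal to 52 gives Q = 22.5 and P = 142.
Change in price: 142 − 52 = 90.

Price rises by 90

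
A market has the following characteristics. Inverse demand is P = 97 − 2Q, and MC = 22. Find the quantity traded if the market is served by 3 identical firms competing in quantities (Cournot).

In a 3-firm Cournot equilibrium, symmetry and the first-order condition give q = (97 − 22)/(8) = 9.375. So Q = 28.125 and P = 40.75.

Q = 28.125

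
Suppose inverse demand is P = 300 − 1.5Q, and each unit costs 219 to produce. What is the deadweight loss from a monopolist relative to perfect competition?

Under competition P = MC = 219, so Q = (300 − 219)/1.5 = 54.
A monopolist chooses Q where MR = MC. MR = 300 − 3Q; setting this equal to 219 gives Q = 27 and P = 259.5.
DWL is the triangle between Q = 27 and Q = 54: ½·(54 − 27)·(259.5 − 219) = 546.75.

DWL = 546.75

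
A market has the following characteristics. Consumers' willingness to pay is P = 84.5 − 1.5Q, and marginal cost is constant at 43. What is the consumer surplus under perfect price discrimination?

A perfectly discriminating monopolist sells every unit with P(Q) ≥ MC(Q), so output equals the competitive quantity Q = 83/3. Each buyer pays their reservation price, so CS = 0 and the firm captures all surplus.
CS = 0.

CS = 0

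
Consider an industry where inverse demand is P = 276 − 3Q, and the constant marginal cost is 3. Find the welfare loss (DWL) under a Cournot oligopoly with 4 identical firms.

Under competition P = MC = 3, so Q = (276 − 3)/3 = 91.
Cournot with 4 identical firms: the symmetric best-response condition is 276 − 15q = 3. Each firm produces q = 18.2, total output Q = 72.8, price P = 57.6.
DWL is the triangle between Q = 72.8 and Q = 91: ½·(91 − 72.8)·(57.6 − 3) = 496.86.

DWL = 496.86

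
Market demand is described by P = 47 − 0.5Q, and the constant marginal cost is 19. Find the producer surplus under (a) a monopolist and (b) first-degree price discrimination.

Monopoly sets MR = MC: 47 − Q = 19 ⇒ Q = 28, P = 47 − 0.5·28 = 33.
PS = (33 − 19)·28 = 392.
With perfect price discrimination, output is the efficient level Q = 56 (where demand meets MC), but every buyer pays their willingness to pay: CS = 0 and PS = total surplus.
PS = ½·(47 − 19)·56 = 784.

Monopoly: PS = 392; Perfect PD: PS = 784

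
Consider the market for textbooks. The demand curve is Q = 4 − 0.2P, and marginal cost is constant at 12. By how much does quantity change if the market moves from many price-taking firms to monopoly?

Q falls by 0.8

Inverting demand: P = 20 − 5Q.
Perfect competition: P = MC = 12, so 20 − 5Q = 12 and Q = 1.6.
A monopolist chooses Q where MR = MC. MR = 20 − 10Q; setting this equal to 12 gives Q = 0.8 and P = 16.
Change in quantity: 0.8 − 1.6 = −0.8.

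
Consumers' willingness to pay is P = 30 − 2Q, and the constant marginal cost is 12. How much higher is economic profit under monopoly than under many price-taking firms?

Economic profit rises by 40.5

Under competition P = MC = 12, so Q = (30 − 12)/2 = 9.
Profit = (12 − 12)·9 = 0.
The monopolist equates marginal revenue to marginal cost: 30 − 4Q = 12, so Q = 4.5. From demand, P = 21.
Profit = (21 − 12)·4.5 = 40.5.
Change in economic profit: 40.5 − 0 = 40.5.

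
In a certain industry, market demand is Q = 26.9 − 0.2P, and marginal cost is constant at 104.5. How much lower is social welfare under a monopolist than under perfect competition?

TS falls by 22.5

Inverting demand: P = 134.5 − 5Q.
Perfect competition: P = MC = 104.5, so 134.5 − 5Q = 104.5 and Q = 6.
CS = ½·(134.5 − 104.5)·6 = 90; PS = (104.5 − 104.5)·6 = 0; TS = 90.
Monopoly sets MR = MC: 134.5 − 10Q = 104.5 ⇒ Q = 3, P = 134.5 − 5·3 = 119.5.
CS = ½·(134.5 − 119.5)·3 = 22.5; PS = (119.5 − 104.5)·3 = 45; TS = 67.5.
Change in social welfare: 67.5 − 90 = −22.5.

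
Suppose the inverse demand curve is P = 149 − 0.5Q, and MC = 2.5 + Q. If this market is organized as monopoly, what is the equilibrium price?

P = 112.375

Monopoly sets MR = MC: 149 − Q = 2.5 + Q ⇒ Q = 73.25, P = 149 − 0.5·73.25 = 112.375.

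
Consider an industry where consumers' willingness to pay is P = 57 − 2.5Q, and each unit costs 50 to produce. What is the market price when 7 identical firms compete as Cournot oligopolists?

With 7 symmetric Cournot firms, each firm's FOC gives 57 − 20q = 50, so q = 0.35, Q = 7·0.35 = 2.45, and P = 50.875.

P = 50.875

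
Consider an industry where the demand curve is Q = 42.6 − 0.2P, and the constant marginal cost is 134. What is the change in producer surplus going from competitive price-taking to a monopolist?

Inverting demand: P = 213 − 5Q.
Competitive firms price at marginal cost: P = 134, giving Q = 15.8.
PS = (134 − 134)·15.8 = 0.
The monopolist equates marginal revenue to marginal cost: 213 − 10Q = 134, so Q = 7.9. From demand, P = 173.5.
PS = (173.5 − 134)·7.9 = 312.05.
Change in producer surplus: 312.05 − 0 = 312.05.

Producer surplus rises by 312.05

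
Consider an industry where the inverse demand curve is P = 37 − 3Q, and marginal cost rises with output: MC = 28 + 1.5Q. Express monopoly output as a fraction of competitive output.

Monopoly sets MR = MC: 37 − 6Q = 28 + 1.5Q ⇒ Q = 1.2, P = 37 − 3·1.2 = 33.4.
Under competition P = MC: 37 − 3Q = 28 + 1.5Q ⇒ Q = 2, P = 31.
Ratio Q_m/Q_c = 1.2/2 = 0.6.

Q_m/Q_c = 0.6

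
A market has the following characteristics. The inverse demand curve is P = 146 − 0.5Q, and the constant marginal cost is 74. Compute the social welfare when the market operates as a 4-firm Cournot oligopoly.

Cournot with 4 identical firms: the symmetric best-response condition is 146 − 2.5q = 74. Each firm produces q = 28.8, total output Q = 115.2, price P = 88.4.
CS = ½·(146 − 88.4)·115.2 = 3317.76; PS = (88.4 − 74)·115.2 = 1658.88; TS = 4976.64.

TS = 4976.64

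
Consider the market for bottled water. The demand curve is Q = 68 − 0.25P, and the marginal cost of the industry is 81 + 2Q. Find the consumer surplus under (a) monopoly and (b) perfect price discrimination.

Monopoly: CS = 729.62; Perfect PD: CS = 0

Inverting demand: P = 272 − 4Q.
The monopolist equates marginal revenue to marginal cost: 272 − 8Q = 81 + 2Q, so Q = 19.1. From demand, P = 195.6.
CS = ½·(272 − 195.6)·19.1 = 729.62.
Under first-degree price discrimination the firm charges each unit its demand price and produces up to where P = MC, i.e. Q = 191/6. Consumer surplus is zero; producer surplus equals total surplus.
CS = 0.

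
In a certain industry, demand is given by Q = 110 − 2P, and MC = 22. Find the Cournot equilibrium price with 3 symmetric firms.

P = 30.25

Inverting demand: P = 55 − 0.5Q.
Cournot with 3 identical firms: the symmetric best-response condition is 55 − 2q = 22. Each firm produces q = 16.5, total output Q = 49.5, price P = 30.25.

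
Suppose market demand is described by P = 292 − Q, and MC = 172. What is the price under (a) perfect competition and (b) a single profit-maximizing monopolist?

Competition: P = 172; Monopoly: P = 232

Competitive firms price at marginal cost: P = 172, giving Q = 120.
The monopolist equates marginal revenue to marginal cost: 292 − 2Q = 172, so Q = 60. From demand, P = 232.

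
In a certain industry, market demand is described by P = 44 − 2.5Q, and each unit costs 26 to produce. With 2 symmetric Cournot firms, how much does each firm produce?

q_i = 2.4

Cournot with 2 identical firms: the symmetric best-response condition is 44 − 7.5q = 26. Each firm produces q = 2.4, total output Q = 4.8, price P = 32.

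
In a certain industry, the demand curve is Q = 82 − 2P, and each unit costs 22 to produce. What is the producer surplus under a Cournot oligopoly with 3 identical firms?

PS = 135.375

Inverting demand: P = 41 − 0.5Q.
With 3 symmetric Cournot firms, each firm's FOC gives 41 − 2q = 22, so q = 9.5, Q = 3·9.5 = 28.5, and P = 26.75.
PS = (26.75 − 22)·28.5 = 135.375.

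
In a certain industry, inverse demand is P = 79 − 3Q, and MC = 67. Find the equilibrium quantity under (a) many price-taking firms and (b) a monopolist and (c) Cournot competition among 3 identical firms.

Competitive firms price at marginal cost: P = 67, giving Q = 4.
A monopolist chooses Q where MR = MC. MR = 79 − 6Q; setting this equal to 67 gives Q = 2 and P = 73.
In a 3-firm Cournot equilibrium, symmetry and the first-order condition give q = (79 − 67)/(12) = 1. So Q = 3 and P = 70.

Competition: Q = 4; Monopoly: Q = 2; Cournot: Q = 3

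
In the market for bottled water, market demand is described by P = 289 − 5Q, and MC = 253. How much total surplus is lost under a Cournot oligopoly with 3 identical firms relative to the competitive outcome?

DWL = 8.1

Under competition P = MC = 253, so Q = (289 − 253)/5 = 7.2.
Cournot with 3 identical firms: the symmetric best-response condition is 289 − 20q = 253. Each firm produces q = 1.8, total output Q = 5.4, price P = 262.
DWL is the triangle between Q = 5.4 and Q = 7.2: ½·(7.2 − 5.4)·(262 − 253) = 8.1.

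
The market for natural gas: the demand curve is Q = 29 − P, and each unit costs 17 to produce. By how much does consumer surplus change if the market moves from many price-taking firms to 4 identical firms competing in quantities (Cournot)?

Inverting demand: P = 29 − Q.
Under competition P = MC = 17, so Q = (29 − 17)/1 = 12.
CS = ½·(29 − 17)·12 = 72.
In a 4-firm Cournot equilibrium, symmetry and the first-order condition give q = (29 − 17)/(5) = 2.4. So Q = 9.6 and P = 19.4.
CS = ½·(29 − 19.4)·9.6 = 46.08.
Change in consumer surplus: 46.08 − 72 = −25.92.

Consumer surplus falls by 25.92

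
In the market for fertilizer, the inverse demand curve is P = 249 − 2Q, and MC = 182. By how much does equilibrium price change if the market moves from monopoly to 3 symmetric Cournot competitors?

A monopolist chooses Q where MR = MC. MR = 249 − 4Q; setting this equal to 182 gives Q = 16.75 and P = 215.5.
With 3 symmetric Cournot firms, each firm's FOC gives 249 − 8q = 182, so q = 8.375, Q = 3·8.375 = 25.125, and P = 198.75.
Change in equilibrium price: 198.75 − 215.5 = −16.75.

Equilibrium price falls by 16.75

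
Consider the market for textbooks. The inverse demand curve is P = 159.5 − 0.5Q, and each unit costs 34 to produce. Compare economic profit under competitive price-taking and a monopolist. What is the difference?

Competitive firms price at marginal cost: P = 34, giving Q = 251.
Profit = (34 − 34)·251 = 0.
Monopoly sets MR = MC: 159.5 − Q = 34 ⇒ Q = 125.5, P = 159.5 − 0.5·125.5 = 96.75.
Profit = (96.75 − 34)·125.5 = 7875.125.
Change in economic profit: 7875.125 − 0 = 7875.125.

π rises by 7875.125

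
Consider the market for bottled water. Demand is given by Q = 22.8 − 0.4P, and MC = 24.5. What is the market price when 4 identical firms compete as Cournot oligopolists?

Inverting demand: P = 57 − 2.5Q.
Cournot with 4 identical firms: the symmetric best-response condition is 57 − 12.5q = 24.5. Each firm produces q = 2.6, total output Q = 10.4, price P = 31.

P = 31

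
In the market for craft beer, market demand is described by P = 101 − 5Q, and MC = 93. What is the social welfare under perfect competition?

TS = 6.4

Perfect competition: P = MC = 93, so 101 − 5Q = 93 and Q = 1.6.
CS = ½·(101 − 93)·1.6 = 6.4; PS = (93 − 93)·1.6 = 0; TS = 6.4.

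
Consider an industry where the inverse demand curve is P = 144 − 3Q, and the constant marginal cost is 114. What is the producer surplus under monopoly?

The monopolist equates marginal revenue to marginal cost: 144 − 6Q = 114, so Q = 5. From demand, P = 129.
PS = (129 − 114)·5 = 75.

PS = 75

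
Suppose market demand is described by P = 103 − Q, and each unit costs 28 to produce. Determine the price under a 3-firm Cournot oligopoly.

In a 3-firm Cournot equilibrium, symmetry and the first-order condition give q = (103 − 28)/(4) = 18.75. So Q = 56.25 and P = 46.75.

P = 46.75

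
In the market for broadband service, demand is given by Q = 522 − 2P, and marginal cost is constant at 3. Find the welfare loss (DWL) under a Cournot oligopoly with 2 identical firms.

DWL = 7396

Inverting demand: P = 261 − 0.5Q.
Competitive firms price at marginal cost: P = 3, giving Q = 516.
In a 2-firm Cournot equilibrium, symmetry and the first-order condition give q = (261 − 3)/(1.5) = 172. So Q = 344 and P = 89.
DWL is the triangle between Q = 344 and Q = 516: ½·(516 − 344)·(89 − 3) = 7396.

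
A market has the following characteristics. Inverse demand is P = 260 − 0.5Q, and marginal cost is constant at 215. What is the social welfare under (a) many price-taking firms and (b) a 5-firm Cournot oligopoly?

Perfect competition: P = MC = 215, so 260 − 0.5Q = 215 and Q = 90.
CS = ½·(260 − 215)·90 = 2025; PS = (215 − 215)·90 = 0; TS = 2025.
Cournot with 5 identical firms: the symmetric best-response condition is 260 − 3q = 215. Each firm produces q = 15, total output Q = 75, price P = 222.5.
CS = ½·(260 − 222.5)·75 = 1406.25; PS = (222.5 − 215)·75 = 562.5; TS = 1968.75.

Competition: TS = 2025; Cournot: TS = 1968.75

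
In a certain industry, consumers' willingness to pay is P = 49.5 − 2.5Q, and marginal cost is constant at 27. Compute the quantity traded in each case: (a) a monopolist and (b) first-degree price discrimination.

A monopolist chooses Q where MR = MC. MR = 49.5 − 5Q; setting this equal to 27 gives Q = 4.5 and P = 38.25.
With perfect price discrimination, output is the efficient level Q = 9 (where demand meets MC), but every buyer pays their willingness to pay: CS = 0 and PS = total surplus.

Monopoly: Q = 4.5; Perfect PD: Q = 9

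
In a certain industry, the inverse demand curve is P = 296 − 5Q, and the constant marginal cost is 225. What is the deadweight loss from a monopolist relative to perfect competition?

DWL = 126.025

Competitive firms price at marginal cost: P = 225, giving Q = 14.2.
The monopolist equates marginal revenue to marginal cost: 296 − 10Q = 225, so Q = 7.1. From demand, P = 260.5.
DWL is the triangle between Q = 7.1 and Q = 14.2: ½·(14.2 − 7.1)·(260.5 − 225) = 126.025.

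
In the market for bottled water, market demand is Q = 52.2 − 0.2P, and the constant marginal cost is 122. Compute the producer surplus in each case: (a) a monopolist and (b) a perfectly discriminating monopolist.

Inverting demand: P = 261 − 5Q.
The monopolist equates marginal revenue to marginal cost: 261 − 10Q = 122, so Q = 13.9. From demand, P = 191.5.
PS = (191.5 − 122)·13.9 = 966.05.
Under first-degree price discrimination the firm charges each unit its demand price and produces up to where P = MC, i.e. Q = 27.8. Consumer surplus is zero; producer surplus equals total surplus.
PS = ½·(261 − 122)·27.8 = 1932.1.

Monopoly: PS = 966.05; Perfect PD: PS = 1932.1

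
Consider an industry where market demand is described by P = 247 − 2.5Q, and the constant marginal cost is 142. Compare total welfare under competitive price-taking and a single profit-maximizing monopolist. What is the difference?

TS falls by 551.25

Under competition P = MC = 142, so Q = (247 − 142)/2.5 = 42.
CS = ½·(247 − 142)·42 = 2205; PS = (142 − 142)·42 = 0; TS = 2205.
The monopolist equates marginal revenue to marginal cost: 247 − 5Q = 142, so Q = 21. From demand, P = 194.5.
CS = ½·(247 − 194.5)·21 = 551.25; PS = (194.5 − 142)·21 = 1102.5; TS = 1653.75.
Change in total welfare: 1653.75 − 2205 = −551.25.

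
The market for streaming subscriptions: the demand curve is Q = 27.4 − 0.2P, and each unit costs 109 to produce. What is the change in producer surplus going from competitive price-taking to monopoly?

Inverting demand: P = 137 − 5Q.
Perfect competition: P = MC = 109, so 137 − 5Q = 109 and Q = 5.6.
PS = (109 − 109)·5.6 = 0.
A monopolist chooses Q where MR = MC. MR = 137 − 10Q; setting this equal to 109 gives Q = 2.8 and P = 123.
PS = (123 − 109)·2.8 = 39.2.
Change in producer surplus: 39.2 − 0 = 39.2.

PS rises by 39.2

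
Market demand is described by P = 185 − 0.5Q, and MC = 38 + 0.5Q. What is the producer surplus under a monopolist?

PS = 7203

A monopolist chooses Q where MR = MC. MR = 185 − Q; setting this equal to 38 + 0.5Q gives Q = 98 and P = 136.
PS = P·Q − VC(Q) = 136·98 − (38·98 + ½·0.5·98²) = 7203.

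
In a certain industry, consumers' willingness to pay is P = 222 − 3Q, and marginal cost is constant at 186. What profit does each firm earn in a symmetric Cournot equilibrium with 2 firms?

π_i = 48

Cournot with 2 identical firms: the symmetric best-response condition is 222 − 9q = 186. Each firm produces q = 4, total output Q = 8, price P = 198.
Each firm's profit = (198 − 186)·4 = 48.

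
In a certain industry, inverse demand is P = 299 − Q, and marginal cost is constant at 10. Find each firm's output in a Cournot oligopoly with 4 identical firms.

Cournot with 4 identical firms: the symmetric best-response condition is 299 − 5q = 10. Each firm produces q = 57.8, total output Q = 231.2, price P = 67.8.

q_i = 57.8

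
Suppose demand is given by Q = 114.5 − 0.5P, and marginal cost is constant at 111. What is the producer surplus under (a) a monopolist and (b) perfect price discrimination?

Inverting demand: P = 229 − 2Q.
The monopolist equates marginal revenue to marginal cost: 229 − 4Q = 111, so Q = 29.5. From demand, P = 170.
PS = (170 − 111)·29.5 = 1740.5.
With perfect price discrimination, output is the efficient level Q = 59 (where demand meets MC), but every buyer pays their willingness to pay: CS = 0 and PS = total surplus.
PS = ½·(229 − 111)·59 = 3481.

Monopoly: PS = 1740.5; Perfect PD: PS = 3481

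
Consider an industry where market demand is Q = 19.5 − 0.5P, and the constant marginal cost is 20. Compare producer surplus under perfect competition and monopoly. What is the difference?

Inverting demand: P = 39 − 2Q.
Under competition P = MC = 20, so Q = (39 − 20)/2 = 9.5.
PS = (20 − 20)·9.5 = 0.
A monopolist chooses Q where MR = MC. MR = 39 − 4Q; setting this equal to 20 gives Q = 4.75 and P = 29.5.
PS = (29.5 − 20)·4.75 = 45.125.
Change in producer surplus: 45.125 − 0 = 45.125.

Producer surplus rises by 45.125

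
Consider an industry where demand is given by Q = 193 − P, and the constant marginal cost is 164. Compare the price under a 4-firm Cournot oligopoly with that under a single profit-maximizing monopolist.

Inverting demand: P = 193 − Q.
In a 4-firm Cournot equilibrium, symmetry and the first-order condition give q = (193 − 164)/(5) = 5.8. So Q = 23.2 and P = 169.8.
Monopoly sets MR = MC: 193 − 2Q = 164 ⇒ Q = 14.5, P = 193 − 14.5 = 178.5.

Cournot: P = 169.8; Monopoly: P = 178.5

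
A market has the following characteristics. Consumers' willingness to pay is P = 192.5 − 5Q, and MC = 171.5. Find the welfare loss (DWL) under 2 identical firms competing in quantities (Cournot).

Under competition P = MC = 171.5, so Q = (192.5 − 171.5)/5 = 4.2.
In a 2-firm Cournot equilibrium, symmetry and the first-order condition give q = (192.5 − 171.5)/(15) = 1.4. So Q = 2.8 and P = 178.5.
DWL is the triangle between Q = 2.8 and Q = 4.2: ½·(4.2 − 2.8)·(178.5 − 171.5) = 4.9.

DWL = 4.9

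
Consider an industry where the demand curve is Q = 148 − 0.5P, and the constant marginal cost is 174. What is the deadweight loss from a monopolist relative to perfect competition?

Inverting demand: P = 296 − 2Q.
Competitive firms price at marginal cost: P = 174, giving Q = 61.
The monopolist equates marginal revenue to marginal cost: 296 − 4Q = 174, so Q = 30.5. From demand, P = 235.
DWL is the triangle between Q = 30.5 and Q = 61: ½·(61 − 30.5)·(235 − 174) = 930.25.

DWL = 930.25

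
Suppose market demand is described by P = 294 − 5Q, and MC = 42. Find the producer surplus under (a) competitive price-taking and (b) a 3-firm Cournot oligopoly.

Competition: PS = 0; Cournot: PS = 2381.4

Competitive firms price at marginal cost: P = 42, giving Q = 50.4.
PS = (42 − 42)·50.4 = 0.
Cournot with 3 identical firms: the symmetric best-response condition is 294 − 20q = 42. Each firm produces q = 12.6, total output Q = 37.8, price P = 105.
PS = (105 − 42)·37.8 = 2381.4.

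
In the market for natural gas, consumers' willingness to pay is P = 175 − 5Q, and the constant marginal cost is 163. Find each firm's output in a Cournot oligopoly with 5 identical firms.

With 5 symmetric Cournot firms, each firm's FOC gives 175 − 30q = 163, so q = 0.4, Q = 5·0.4 = 2, and P = 165.

q_i = 0.4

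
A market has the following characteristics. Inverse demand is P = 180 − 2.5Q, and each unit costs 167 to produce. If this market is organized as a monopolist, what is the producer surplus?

PS = 16.9

The monopolist equates marginal revenue to marginal cost: 180 − 5Q = 167, so Q = 2.6. From demand, P = 173.5.
PS = (173.5 − 167)·2.6 = 16.9.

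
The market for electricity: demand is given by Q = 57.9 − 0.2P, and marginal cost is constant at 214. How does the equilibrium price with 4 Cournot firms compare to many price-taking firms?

Cournot: P = 229.1; Competition: P = 214

Inverting demand: P = 289.5 − 5Q.
Cournot with 4 identical firms: the symmetric best-response condition is 289.5 − 25q = 214. Each firm produces q = 3.02, total output Q = 12.08, price P = 229.1.
Perfect competition: P = MC = 214, so 289.5 − 5Q = 214 and Q = 15.1.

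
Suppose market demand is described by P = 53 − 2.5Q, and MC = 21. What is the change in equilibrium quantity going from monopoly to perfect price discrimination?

Equilibrium quantity rises by 6.4

A monopolist chooses Q where MR = MC. MR = 53 − 5Q; setting this equal to 21 gives Q = 6.4 and P = 37.
Under first-degree price discrimination the firm charges each unit its demand price and produces up to where P = MC, i.e. Q = 12.8. Consumer surplus is zero; producer surplus equals total surplus.
Change in equilibrium quantity: 12.8 − 6.4 = 6.4.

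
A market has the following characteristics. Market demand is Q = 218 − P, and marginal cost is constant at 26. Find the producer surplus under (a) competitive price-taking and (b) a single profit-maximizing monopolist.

Inverting demand: P = 218 − Q.
Perfect competition: P = MC = 26, so 218 − Q = 26 and Q = 192.
PS = (26 − 26)·192 = 0.
A monopolist chooses Q where MR = MC. MR = 218 − 2Q; setting this equal to 26 gives Q = 96 and P = 122.
PS = (122 − 26)·96 = 9216.

Competition: PS = 0; Monopoly: PS = 9216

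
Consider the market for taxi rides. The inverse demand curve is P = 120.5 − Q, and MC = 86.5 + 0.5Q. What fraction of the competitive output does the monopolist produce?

Q_m/Q_c = 0.6

A monopolist chooses Q where MR = MC. MR = 120.5 − 2Q; setting this equal to 86.5 + 0.5Q gives Q = 13.6 and P = 106.9.
Under competition P = MC: 120.5 − Q = 86.5 + 0.5Q ⇒ Q = 68/3, P = 587/6.
Ratio Q_m/Q_c = 13.6/(68/3) = 0.6.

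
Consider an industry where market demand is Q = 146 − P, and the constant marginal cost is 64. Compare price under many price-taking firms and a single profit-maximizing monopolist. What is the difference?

Price rises by 41

Inverting demand: P = 146 − Q.
Perfect competition: P = MC = 64, so 146 − Q = 64 and Q = 82.
Monopoly sets MR = MC: 146 − 2Q = 64 ⇒ Q = 41, P = 146 − 41 = 105.
Change in price: 105 − 64 = 41.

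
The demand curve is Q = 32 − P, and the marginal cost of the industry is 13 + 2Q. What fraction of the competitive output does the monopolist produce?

Q_m/Q_c = 0.75

Inverting demand: P = 32 − Q.
The monopolist equates marginal revenue to marginal cost: 32 − 2Q = 13 + 2Q, so Q = 4.75. From demand, P = 27.25.
Competitive equilibrium sets price equal to marginal cost: 32 − Q = 13 + 2Q, so Q = 19/3 and P = 77/3.
Ratio Q_m/Q_c = 4.75/(19/3) = 0.75.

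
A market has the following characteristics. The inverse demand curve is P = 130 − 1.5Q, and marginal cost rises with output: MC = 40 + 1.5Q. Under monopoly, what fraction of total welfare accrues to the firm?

A monopolist chooses Q where MR = MC. MR = 130 − 3Q; setting this equal to 40 + 1.5Q gives Q = 20 and P = 100.
CS = ½·(130 − 100)·20 = 300.
PS = P·Q − VC(Q) = 100·20 − (40·20 + ½·1.5·20²) = 900.
Share captured = PS/TS = 900/1200 = 0.75.

PS/TS = 0.75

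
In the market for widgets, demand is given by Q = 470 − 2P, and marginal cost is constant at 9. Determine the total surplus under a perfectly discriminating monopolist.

TS = 51076

Inverting demand: P = 235 − 0.5Q.
With perfect price discrimination, output is the efficient level Q = 452 (where demand meets MC), but every buyer pays their willingness to pay: CS = 0 and PS = total surplus.
TS = 51076 (equal to competitive TS).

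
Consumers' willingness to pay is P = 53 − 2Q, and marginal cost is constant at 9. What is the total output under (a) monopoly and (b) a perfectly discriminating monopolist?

Monopoly: Q = 11; Perfect PD: Q = 22

Monopoly sets MR = MC: 53 − 4Q = 9 ⇒ Q = 11, P = 53 − 2·11 = 31.
With perfect price discrimination, output is the efficient level Q = 22 (where demand meets MC), but every buyer pays their willingness to pay: CS = 0 and PS = total surplus.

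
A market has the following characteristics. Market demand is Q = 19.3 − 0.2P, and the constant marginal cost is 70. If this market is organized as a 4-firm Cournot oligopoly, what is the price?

Inverting demand: P = 96.5 − 5Q.
Cournot with 4 identical firms: the symmetric best-response condition is 96.5 − 25q = 70. Each firm produces q = 1.06, total output Q = 4.24, price P = 75.3.

P = 75.3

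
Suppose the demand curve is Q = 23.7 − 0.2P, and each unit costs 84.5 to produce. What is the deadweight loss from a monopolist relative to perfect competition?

DWL = 28.9

Inverting demand: P = 118.5 − 5Q.
Perfect competition: P = MC = 84.5, so 118.5 − 5Q = 84.5 and Q = 6.8.
The monopolist equates marginal revenue to marginal cost: 118.5 − 10Q = 84.5, so Q = 3.4. From demand, P = 101.5.
DWL is the triangle between Q = 3.4 and Q = 6.8: ½·(6.8 − 3.4)·(101.5 − 84.5) = 28.9.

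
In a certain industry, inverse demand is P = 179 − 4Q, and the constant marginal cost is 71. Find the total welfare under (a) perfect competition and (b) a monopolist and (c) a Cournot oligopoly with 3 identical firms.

Competition: TS = 1458; Monopoly: TS = 1093.5; Cournot: TS = 1366.875

Competitive firms price at marginal cost: P = 71, giving Q = 27.
CS = ½·(179 − 71)·27 = 1458; PS = (71 − 71)·27 = 0; TS = 1458.
The monopolist equates marginal revenue to marginal cost: 179 − 8Q = 71, so Q = 13.5. From demand, P = 125.
CS = ½·(179 − 125)·13.5 = 364.5; PS = (125 − 71)·13.5 = 729; TS = 1093.5.
With 3 symmetric Cournot firms, each firm's FOC gives 179 − 16q = 71, so q = 6.75, Q = 3·6.75 = 20.25, and P = 98.
CS = ½·(179 − 98)·20.25 = 820.125; PS = (98 − 71)·20.25 = 546.75; TS = 1366.875.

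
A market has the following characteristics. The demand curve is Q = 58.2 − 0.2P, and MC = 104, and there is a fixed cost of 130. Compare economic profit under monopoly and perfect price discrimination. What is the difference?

Inverting demand: P = 291 − 5Q.
A monopolist chooses Q where MR = MC. MR = 291 − 10Q; setting this equal to 104 gives Q = 18.7 and P = 197.5.
Profit = (197.5 − 104)·18.7 − 130 = 1618.45.
With perfect price discrimination, output is the efficient level Q = 37.4 (where demand meets MC), but every buyer pays their willingness to pay: CS = 0 and PS = total surplus.
PS equals the full surplus area, 3496.9. Profit = 3496.9 − 130 = 3366.9.
Change in economic profit: 3366.9 − 1618.45 = 1748.45.

Economic profit rises by 1748.45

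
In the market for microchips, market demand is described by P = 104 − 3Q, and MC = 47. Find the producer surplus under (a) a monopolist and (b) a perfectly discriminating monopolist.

A monopolist chooses Q where MR = MC. MR = 104 − 6Q; setting this equal to 47 gives Q = 9.5 and P = 75.5.
PS = (75.5 − 47)·9.5 = 270.75.
A perfectly discriminating monopolist sells every unit with P(Q) ≥ MC(Q), so output equals the competitive quantity Q = 19. Each buyer pays their reservation price, so CS = 0 and the firm captures all surplus.
PS = ½·(104 − 47)·19 = 541.5.

Monopoly: PS = 270.75; Perfect PD: PS = 541.5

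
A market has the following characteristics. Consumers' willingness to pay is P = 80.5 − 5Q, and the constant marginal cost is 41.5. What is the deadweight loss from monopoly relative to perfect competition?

Competitive firms price at marginal cost: P = 41.5, giving Q = 7.8.
A monopolist chooses Q where MR = MC. MR = 80.5 − 10Q; setting this equal to 41.5 gives Q = 3.9 and P = 61.
DWL is the triangle between Q = 3.9 and Q = 7.8: ½·(7.8 − 3.9)·(61 − 41.5) = 38.025.

DWL = 38.025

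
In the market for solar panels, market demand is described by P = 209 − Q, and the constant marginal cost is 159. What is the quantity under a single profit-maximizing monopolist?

The monopolist equates marginal revenue to marginal cost: 209 − 2Q = 159, so Q = 25. From demand, P = 184.

Q = 25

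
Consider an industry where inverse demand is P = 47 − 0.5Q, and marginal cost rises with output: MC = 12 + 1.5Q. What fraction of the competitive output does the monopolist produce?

Q_m/Q_c = 0.8

A monopolist chooses Q where MR = MC. MR = 47 − Q; setting this equal to 12 + 1.5Q gives Q = 14 and P = 40.
Under competition P = MC: 47 − 0.5Q = 12 + 1.5Q ⇒ Q = 17.5, P = 38.25.
Ratio Q_m/Q_c = 14/17.5 = 0.8.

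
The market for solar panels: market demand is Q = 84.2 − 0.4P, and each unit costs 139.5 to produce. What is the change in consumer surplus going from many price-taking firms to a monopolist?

Consumer surplus falls by 756.15

Inverting demand: P = 210.5 − 2.5Q.
Competitive firms price at marginal cost: P = 139.5, giving Q = 28.4.
CS = ½·(210.5 − 139.5)·28.4 = 1008.2.
The monopolist equates marginal revenue to marginal cost: 210.5 − 5Q = 139.5, so Q = 14.2. From demand, P = 175.
CS = ½·(210.5 − 175)·14.2 = 252.05.
Change in consumer surplus: 252.05 − 1008.2 = −756.15.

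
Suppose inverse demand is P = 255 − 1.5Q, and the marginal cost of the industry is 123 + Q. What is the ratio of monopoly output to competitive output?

Q_m/Q_c = 0.625

A monopolist chooses Q where MR = MC. MR = 255 − 3Q; setting this equal to 123 + Q gives Q = 33 and P = 205.5.
Competitive equilibrium sets price equal to marginal cost: 255 − 1.5Q = 123 + Q, so Q = 52.8 and P = 175.8.
Ratio Q_m/Q_c = 33/52.8 = 0.625.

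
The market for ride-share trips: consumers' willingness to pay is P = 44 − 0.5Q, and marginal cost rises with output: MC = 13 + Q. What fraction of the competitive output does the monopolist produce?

The monopolist equates marginal revenue to marginal cost: 44 − Q = 13 + Q, so Q = 15.5. From demand, P = 36.25.
Under competition P = MC: 44 − 0.5Q = 13 + Q ⇒ Q = 62/3, P = 101/3.
Ratio Q_m/Q_c = 15.5/(62/3) = 0.75.

Q_m/Q_c = 0.75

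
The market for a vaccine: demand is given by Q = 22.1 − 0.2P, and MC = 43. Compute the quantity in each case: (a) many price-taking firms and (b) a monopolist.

Inverting demand: P = 110.5 − 5Q.
Perfect competition: P = MC = 43, so 110.5 − 5Q = 43 and Q = 13.5.
Monopoly sets MR = MC: 110.5 − 10Q = 43 ⇒ Q = 6.75, P = 110.5 − 5·6.75 = 76.75.

Competition: Q = 13.5; Monopoly: Q = 6.75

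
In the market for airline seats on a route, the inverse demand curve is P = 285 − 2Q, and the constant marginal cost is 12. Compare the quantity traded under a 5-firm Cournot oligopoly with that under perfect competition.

In a 5-firm Cournot equilibrium, symmetry and the first-order condition give q = (285 − 12)/(12) = 22.75. So Q = 113.75 and P = 57.5.
Perfect competition: P = MC = 12, so 285 − 2Q = 12 and Q = 136.5.

Cournot: Q = 113.75; Competition: Q = 136.5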